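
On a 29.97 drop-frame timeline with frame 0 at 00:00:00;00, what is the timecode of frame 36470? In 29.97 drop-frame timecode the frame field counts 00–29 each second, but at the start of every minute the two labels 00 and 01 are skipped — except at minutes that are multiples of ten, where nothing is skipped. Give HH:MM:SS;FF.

Ten DF minutes hold 17982 frames, so frame 36470 lies in block 2 (frames 35964–53945) with 506 frames into that block.
The block's first minute is 1800 frames and the rest 1798 each; 506 frames reaches minute 0, so 2 × 18 + 0 × 2 = 36 labels have been skipped so far.
Adding those back, label number 36470 + 36 = 36506 at 30 labels/s is 1216 s + 26 f = 0 h 20 min 16 s frame 26, i.e. 00:20:16;26.

00:20:16;26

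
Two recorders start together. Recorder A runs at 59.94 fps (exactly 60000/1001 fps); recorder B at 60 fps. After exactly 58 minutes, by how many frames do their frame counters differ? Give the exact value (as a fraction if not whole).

208800/1001 frames

58 min = 3480 s.
A emits 60000/1001 × 3480 = 208800000/1001 frames; B emits 60 × 3480 = 208800.
Difference = 208800/1001 frames (≈ 208.5914); B is ahead of A.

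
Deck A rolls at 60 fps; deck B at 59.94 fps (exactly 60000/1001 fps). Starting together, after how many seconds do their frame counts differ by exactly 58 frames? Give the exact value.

29029/30 seconds

The gap grows by |60000/1001 − 60| = 60/1001 frames per second.
Time for a 58-frame gap: 58 ÷ (60/1001) = 29029/30 s.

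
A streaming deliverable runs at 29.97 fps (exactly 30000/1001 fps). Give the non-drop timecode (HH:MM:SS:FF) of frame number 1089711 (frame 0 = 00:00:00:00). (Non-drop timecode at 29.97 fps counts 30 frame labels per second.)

10:05:23:21

1089711 ÷ 30 = 36323 full seconds, remainder 21 frames.
36323 s = 10 h 5 min 23 s.
Timecode: 10:05:23:21.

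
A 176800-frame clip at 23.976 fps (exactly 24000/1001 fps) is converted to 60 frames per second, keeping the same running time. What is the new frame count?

442442 frames

Target frames = source frames × (target rate / source rate) = 176800 × (60)/(24000/1001) = 176800 × 1001/400 = 442442.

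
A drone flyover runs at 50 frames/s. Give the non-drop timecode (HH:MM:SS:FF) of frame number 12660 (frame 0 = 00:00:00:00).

00:04:13:10

12660 ÷ 50 = 253 full seconds, remainder 10 frames.
253 s = 0 h 4 min 13 s.
Timecode: 00:04:13:10.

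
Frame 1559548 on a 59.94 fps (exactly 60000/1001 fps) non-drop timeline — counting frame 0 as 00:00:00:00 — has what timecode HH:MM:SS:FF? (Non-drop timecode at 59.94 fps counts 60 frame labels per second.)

07:13:12:28

1559548 ÷ 60 = 25992 full seconds, remainder 28 frames.
25992 s = 7 h 13 min 12 s.
Timecode: 07:13:12:28.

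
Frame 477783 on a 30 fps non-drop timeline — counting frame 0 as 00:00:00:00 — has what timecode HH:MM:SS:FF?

04:25:26:03

477783 ÷ 30 = 15926 full seconds, remainder 3 frames.
15926 s = 4 h 25 min 26 s.
Timecode: 04:25:26:03.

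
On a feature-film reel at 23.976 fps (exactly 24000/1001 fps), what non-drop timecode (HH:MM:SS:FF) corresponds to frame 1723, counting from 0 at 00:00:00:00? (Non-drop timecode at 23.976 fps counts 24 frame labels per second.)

1723 ÷ 24 = 71 full seconds, remainder 19 frames.
71 s = 0 h 1 min 11 s.
Timecode: 00:01:11:19.

00:01:11:19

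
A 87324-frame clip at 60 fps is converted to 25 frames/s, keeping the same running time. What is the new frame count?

36385 frames

Target frames = source frames × (target rate / source rate) = 87324 × (25)/(60) = 87324 × 5/12 = 36385.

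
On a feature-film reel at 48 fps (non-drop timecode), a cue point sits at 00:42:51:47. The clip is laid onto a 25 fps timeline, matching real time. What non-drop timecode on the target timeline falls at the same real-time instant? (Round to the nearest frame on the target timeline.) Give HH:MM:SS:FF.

00:42:51:24

Source frame index: (0×3600 + 42×60 + 51) × 48 + 47 = 123455.
Real time: 123455 / (48) = 123455/48 s.
Target frame: (123455/48) × (25) = 3086375/48 ≈ 64299.479 → 64299.
At 25 labels/s: frame 64299 → 00:42:51:24.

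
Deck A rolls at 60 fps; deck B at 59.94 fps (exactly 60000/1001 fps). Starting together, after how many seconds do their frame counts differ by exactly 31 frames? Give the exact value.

31031/60 seconds

The gap grows by |60000/1001 − 60| = 60/1001 frames per second.
Time for a 31-frame gap: 31 ÷ (60/1001) = 31031/60 s.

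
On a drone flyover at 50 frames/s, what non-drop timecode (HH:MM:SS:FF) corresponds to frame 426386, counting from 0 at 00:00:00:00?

02:22:07:36

426386 ÷ 50 = 8527 full seconds, remainder 36 frames.
8527 s = 2 h 22 min 7 s.
Timecode: 02:22:07:36.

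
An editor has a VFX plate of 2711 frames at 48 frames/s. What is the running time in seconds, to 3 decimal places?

Running time = 2711 × 1/48 = 2711/48 s ≈ 56.479 s.

56.479 seconds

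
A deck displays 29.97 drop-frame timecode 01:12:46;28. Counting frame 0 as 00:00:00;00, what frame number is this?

Complete 10-minute blocks: 7, each 17982 frames → 125874.
Remaining 2 whole minutes in the current block: 1800 + 1 × 1798 = 3598 frames.
Within the current minute: 46 × 30 + 28 − 2 = 1406 (labels ;00/;01 skipped at this minute). Total = 125874 + 3598 + 1406 = 130878.

130878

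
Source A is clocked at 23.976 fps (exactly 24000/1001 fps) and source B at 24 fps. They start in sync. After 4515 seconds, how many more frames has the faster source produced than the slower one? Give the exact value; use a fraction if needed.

15480/143 frames

A emits 24000/1001 × 4515 = 15480000/143 frames; B emits 24 × 4515 = 108360.
Difference = 15480/143 frames (≈ 108.2517); B is ahead of A.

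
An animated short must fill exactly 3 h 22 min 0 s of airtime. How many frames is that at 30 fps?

3 h 22 min 0 s = 12120 s.
Frames = 12120 × 30 = 363600.

363600 frames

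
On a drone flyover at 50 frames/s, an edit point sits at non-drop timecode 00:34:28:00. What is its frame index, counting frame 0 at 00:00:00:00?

Total seconds to the label: (0 × 3600 + 34 × 60 + 28) = 2068.
Frame index = 2068 × 50 + 0 = 103400.

frame 103400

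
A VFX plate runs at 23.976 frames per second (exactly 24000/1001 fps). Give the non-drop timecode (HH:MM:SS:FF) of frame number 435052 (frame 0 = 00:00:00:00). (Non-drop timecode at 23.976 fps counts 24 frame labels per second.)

05:02:07:04

435052 ÷ 24 = 18127 full seconds, remainder 4 frames.
18127 s = 5 h 2 min 7 s.
Timecode: 05:02:07:04.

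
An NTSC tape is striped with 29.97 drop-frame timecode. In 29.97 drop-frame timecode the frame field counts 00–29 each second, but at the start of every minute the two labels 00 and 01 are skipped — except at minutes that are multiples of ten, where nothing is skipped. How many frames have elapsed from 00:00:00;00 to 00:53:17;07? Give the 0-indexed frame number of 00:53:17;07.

95821

As if non-drop at 30 labels/s: (0 × 3600 + 53 × 60 + 17) × 30 + 7 = 95917.
Minute boundaries passed: 53; those not divisible by 10: 53 − 5 = 48; dropped labels = 2 × 48 = 96.
Actual frame index = 95917 − 96 = 95821.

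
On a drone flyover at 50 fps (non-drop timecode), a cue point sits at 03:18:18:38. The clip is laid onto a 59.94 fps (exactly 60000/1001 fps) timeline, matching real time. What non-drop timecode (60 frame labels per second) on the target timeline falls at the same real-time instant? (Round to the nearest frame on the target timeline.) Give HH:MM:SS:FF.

Source frame index: (3×3600 + 18×60 + 18) × 50 + 38 = 594938.
Real time: 594938 / (50) = 297469/25 s.
Target frame: (297469/25) × (60000/1001) = 713925600/1001 ≈ 713212.388 → 713212.
At 60 labels/s: frame 713212 → 03:18:06:52.

03:18:06:52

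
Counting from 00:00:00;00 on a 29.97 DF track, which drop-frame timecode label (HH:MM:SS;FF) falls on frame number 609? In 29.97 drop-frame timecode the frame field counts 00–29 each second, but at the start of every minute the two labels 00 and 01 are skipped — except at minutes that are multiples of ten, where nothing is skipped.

00:00:20;09

Ten DF minutes hold 17982 frames, so frame 609 lies in block 0 (frames 0–17981) with 609 frames into that block.
The block's first minute is 1800 frames and the rest 1798 each; 609 frames reaches minute 0, so 0 × 18 + 0 × 2 = 0 labels have been skipped so far.
Adding those back, label number 609 + 0 = 609 at 30 labels/s is 20 s + 9 f = 0 h 0 min 20 s frame 9, i.e. 00:00:20;09.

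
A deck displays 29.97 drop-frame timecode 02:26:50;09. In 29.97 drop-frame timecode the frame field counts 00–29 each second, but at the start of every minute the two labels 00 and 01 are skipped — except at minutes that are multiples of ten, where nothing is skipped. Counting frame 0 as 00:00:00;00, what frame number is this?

264045

As if non-drop at 30 labels/s: (2 × 3600 + 26 × 60 + 50) × 30 + 9 = 264309.
Minute boundaries passed: 146; those not divisible by 10: 146 − 14 = 132; dropped labels = 2 × 132 = 264.
Actual frame index = 264309 − 264 = 264045.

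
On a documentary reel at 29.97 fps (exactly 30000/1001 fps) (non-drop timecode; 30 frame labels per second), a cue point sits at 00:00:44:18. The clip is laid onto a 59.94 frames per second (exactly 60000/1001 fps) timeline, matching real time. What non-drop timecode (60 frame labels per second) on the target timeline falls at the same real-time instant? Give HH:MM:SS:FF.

00:00:44:36

Source frame index: (0×3600 + 0×60 + 44) × 30 + 18 = 1338.
Real time: 1338 / (30000/1001) = 223223/5000 s.
Target frame: (223223/5000) × (60000/1001) = 2676.
At 60 labels/s: frame 2676 → 00:00:44:36.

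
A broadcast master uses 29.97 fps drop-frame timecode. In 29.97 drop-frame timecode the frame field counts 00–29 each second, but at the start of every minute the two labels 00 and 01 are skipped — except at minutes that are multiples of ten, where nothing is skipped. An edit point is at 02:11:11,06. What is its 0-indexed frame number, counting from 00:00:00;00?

Complete 10-minute blocks: 13, each 17982 frames → 233766.
Remaining 1 whole minute in the current block: 1800 + 0 × 1798 = 1800 frames.
Within the current minute: 11 × 30 + 6 − 2 = 334 (labels ;00/;01 skipped at this minute). Total = 233766 + 1800 + 334 = 235900.

235900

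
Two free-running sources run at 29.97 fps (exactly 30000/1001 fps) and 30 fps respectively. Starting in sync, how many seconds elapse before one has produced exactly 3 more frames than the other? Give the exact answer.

The gap grows by |30 − 30000/1001| = 30/1001 frames per second.
Time for a 3-frame gap: 3 ÷ (30/1001) = 100.1 s.

100.1 seconds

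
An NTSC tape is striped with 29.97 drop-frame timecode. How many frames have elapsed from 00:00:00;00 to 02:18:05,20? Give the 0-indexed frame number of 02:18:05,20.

Complete 10-minute blocks: 13, each 17982 frames → 233766.
Remaining 8 whole minutes in the current block: 1800 + 7 × 1798 = 14386 frames.
Within the current minute: 5 × 30 + 20 − 2 = 168 (labels ;00/;01 skipped at this minute). Total = 233766 + 14386 + 168 = 248320.

248320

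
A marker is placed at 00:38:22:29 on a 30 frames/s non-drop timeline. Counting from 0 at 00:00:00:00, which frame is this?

69089

Total seconds to the label: (0 × 3600 + 38 × 60 + 22) = 2302.
Frame index = 2302 × 30 + 29 = 69089.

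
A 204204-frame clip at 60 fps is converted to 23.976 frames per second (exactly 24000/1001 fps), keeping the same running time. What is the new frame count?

Target frames = source frames × (target rate / source rate) = 204204 × (24000/1001)/(60) = 204204 × 400/1001 = 81600.

81600 frames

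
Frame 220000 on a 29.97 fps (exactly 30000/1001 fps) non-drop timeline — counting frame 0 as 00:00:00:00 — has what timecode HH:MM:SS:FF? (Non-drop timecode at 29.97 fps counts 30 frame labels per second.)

02:02:13:10

220000 ÷ 30 = 7333 full seconds, remainder 10 frames.
7333 s = 2 h 2 min 13 s.
Timecode: 02:02:13:10.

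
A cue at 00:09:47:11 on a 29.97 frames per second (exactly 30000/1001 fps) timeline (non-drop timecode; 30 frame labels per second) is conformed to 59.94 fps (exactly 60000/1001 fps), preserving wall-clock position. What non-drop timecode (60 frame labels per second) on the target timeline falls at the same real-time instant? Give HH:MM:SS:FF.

00:09:47:22

Source frame index: (0×3600 + 9×60 + 47) × 30 + 11 = 17621.
Real time: 17621 / (30000/1001) = 17638621/30000 s.
Target frame: (17638621/30000) × (60000/1001) = 35242.
At 60 labels/s: frame 35242 → 00:09:47:22.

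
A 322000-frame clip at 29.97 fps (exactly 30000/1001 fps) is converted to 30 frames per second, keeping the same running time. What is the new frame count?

Target frames = source frames × (target rate / source rate) = 322000 × (30)/(30000/1001) = 322000 × 1001/1000 = 322322.

322322 frames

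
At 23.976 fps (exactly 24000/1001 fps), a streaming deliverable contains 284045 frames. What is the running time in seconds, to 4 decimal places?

11847.0435 seconds

Running time = 284045 × 1001/24000 = 56865809/4800 s ≈ 11847.0435 s.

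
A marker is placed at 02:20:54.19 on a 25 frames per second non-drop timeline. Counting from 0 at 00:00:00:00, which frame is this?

Total seconds to the label: (2 × 3600 + 20 × 60 + 54) = 8454.
Frame index = 8454 × 25 + 19 = 211369.

211369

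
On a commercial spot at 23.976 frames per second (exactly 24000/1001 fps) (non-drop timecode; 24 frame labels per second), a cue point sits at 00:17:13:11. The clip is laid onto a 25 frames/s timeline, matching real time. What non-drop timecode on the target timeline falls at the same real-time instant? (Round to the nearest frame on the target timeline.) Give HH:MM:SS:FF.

Source frame index: (0×3600 + 17×60 + 13) × 24 + 11 = 24803.
Real time: 24803 / (24000/1001) = 24827803/24000 s.
Target frame: (24827803/24000) × (25) = 24827803/960 ≈ 25862.295 → 25862.
At 25 labels/s: frame 25862 → 00:17:14:12.

00:17:14:12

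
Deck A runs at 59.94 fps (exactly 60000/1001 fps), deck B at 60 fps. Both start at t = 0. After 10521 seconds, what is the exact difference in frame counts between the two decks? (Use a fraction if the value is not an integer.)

A emits 60000/1001 × 10521 = 90180000/143 frames; B emits 60 × 10521 = 631260.
Difference = 90180/143 frames (≈ 630.6294); B is ahead of A.

90180/143 frames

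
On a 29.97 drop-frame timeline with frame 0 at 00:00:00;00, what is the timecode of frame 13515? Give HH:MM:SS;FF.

00:07:30;29

Each 10-minute DF block holds 10 × 60 × 30 − 9 × 2 = 17982 frames. 13515 ÷ 17982 → 0 full blocks, remainder 13515.
Within the partial block the first minute is 1800 frames and each further minute 1798, so 7 further minute boundaries passed. Total skipped labels = 18 × 0 + 2 × 7 = 14.
Non-drop label index = 13515 + 14 = 13529; at 30 labels/s that is 00:07:30:29, i.e. DF 00:07:30;29.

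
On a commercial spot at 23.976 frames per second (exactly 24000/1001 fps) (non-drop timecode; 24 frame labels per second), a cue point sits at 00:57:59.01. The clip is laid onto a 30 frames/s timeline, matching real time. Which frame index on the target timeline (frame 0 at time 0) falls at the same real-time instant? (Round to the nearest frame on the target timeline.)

frame 104476

Source frame index: (0×3600 + 57×60 + 59) × 24 + 1 = 83497.
Real time: 83497 / (24000/1001) = 83580497/24000 s.
Target frame: (83580497/24000) × (30) = 83580497/800 ≈ 104475.621 → 104476.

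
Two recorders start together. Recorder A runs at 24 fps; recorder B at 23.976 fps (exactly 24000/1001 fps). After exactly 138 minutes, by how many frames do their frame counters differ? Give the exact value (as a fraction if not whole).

198720/1001 frames

138 min = 8280 s.
A emits 24 × 8280 = 198720 frames; B emits 24000/1001 × 8280 = 198720000/1001.
Difference = 198720/1001 frames (≈ 198.5215); B is behind A.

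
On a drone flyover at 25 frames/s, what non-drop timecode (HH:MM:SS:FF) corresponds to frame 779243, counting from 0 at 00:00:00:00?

08:39:29:18

779243 ÷ 25 = 31169 full seconds, remainder 18 frames.
31169 s = 8 h 39 min 29 s.
Timecode: 08:39:29:18.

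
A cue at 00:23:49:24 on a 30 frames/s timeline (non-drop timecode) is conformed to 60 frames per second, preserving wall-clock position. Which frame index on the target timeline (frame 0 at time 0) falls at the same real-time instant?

Source frame index: (0×3600 + 23×60 + 49) × 30 + 24 = 42894.
Real time: 42894 / (30) = 7149/5 s.
Target frame: (7149/5) × (60) = 85788.

frame 85788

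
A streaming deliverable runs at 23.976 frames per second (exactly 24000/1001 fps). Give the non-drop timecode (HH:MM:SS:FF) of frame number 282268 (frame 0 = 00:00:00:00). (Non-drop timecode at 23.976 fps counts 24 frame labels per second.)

03:16:01:04

282268 ÷ 24 = 11761 full seconds, remainder 4 frames.
11761 s = 3 h 16 min 1 s.
Timecode: 03:16:01:04.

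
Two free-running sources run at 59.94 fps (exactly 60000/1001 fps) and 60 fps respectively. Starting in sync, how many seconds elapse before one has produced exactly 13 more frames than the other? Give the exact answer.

The gap grows by |60 − 60000/1001| = 60/1001 frames per second.
Time for a 13-frame gap: 13 ÷ (60/1001) = 13013/60 s.

13013/60 seconds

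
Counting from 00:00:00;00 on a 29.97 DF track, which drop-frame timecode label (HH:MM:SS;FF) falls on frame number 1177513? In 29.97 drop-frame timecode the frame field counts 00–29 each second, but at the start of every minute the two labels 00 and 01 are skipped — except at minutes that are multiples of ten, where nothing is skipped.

10:54:49;21

Each 10-minute DF block holds 10 × 60 × 30 − 9 × 2 = 17982 frames. 1177513 ÷ 17982 → 65 full blocks, remainder 8683.
Within the partial block the first minute is 1800 frames and each further minute 1798, so 4 further minute boundaries passed. Total skipped labels = 18 × 65 + 2 × 4 = 1178.
Non-drop label index = 1177513 + 1178 = 1178691; at 30 labels/s that is 10:54:49:21, i.e. DF 10:54:49;21.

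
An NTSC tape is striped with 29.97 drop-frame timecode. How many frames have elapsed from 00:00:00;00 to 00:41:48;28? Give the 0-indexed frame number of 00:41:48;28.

Complete 10-minute blocks: 4, each 17982 frames → 71928.
Remaining 1 whole minute in the current block: 1800 + 0 × 1798 = 1800 frames.
Within the current minute: 48 × 30 + 28 − 2 = 1466 (labels ;00/;01 skipped at this minute). Total = 71928 + 1800 + 1466 = 75194.

75194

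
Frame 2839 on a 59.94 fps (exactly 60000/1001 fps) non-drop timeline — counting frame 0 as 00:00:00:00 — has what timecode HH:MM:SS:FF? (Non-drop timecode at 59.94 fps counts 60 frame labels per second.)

2839 ÷ 60 = 47 full seconds, remainder 19 frames.
47 s = 0 h 0 min 47 s.
Timecode: 00:00:47:19.

00:00:47:19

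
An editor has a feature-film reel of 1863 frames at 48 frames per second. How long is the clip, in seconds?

38.8125 seconds

Running time = 1863 / (48) = 38.8125 s.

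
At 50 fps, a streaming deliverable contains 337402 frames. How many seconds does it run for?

6748.04 seconds

Running time = 337402 / (50) = 6748.04 s.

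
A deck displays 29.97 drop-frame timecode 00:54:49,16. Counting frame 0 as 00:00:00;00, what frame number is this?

As if non-drop at 30 labels/s: (0 × 3600 + 54 × 60 + 49) × 30 + 16 = 98686.
Minute boundaries passed: 54; those not divisible by 10: 54 − 5 = 49; dropped labels = 2 × 49 = 98.
Actual frame index = 98686 − 98 = 98588.

98588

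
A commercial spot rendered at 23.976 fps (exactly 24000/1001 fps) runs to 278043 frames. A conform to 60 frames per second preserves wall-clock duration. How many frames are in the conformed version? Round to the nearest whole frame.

Frames at target rate = 278043 × (60) / (24000/1001) = 278321043/400 ≈ 695802.608.
Nearest whole frame: 695803.

695803 frames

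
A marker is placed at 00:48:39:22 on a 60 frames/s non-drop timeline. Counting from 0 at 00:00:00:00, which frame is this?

175162

Total seconds to the label: (0 × 3600 + 48 × 60 + 39) = 2919.
Frame index = 2919 × 60 + 22 = 175162.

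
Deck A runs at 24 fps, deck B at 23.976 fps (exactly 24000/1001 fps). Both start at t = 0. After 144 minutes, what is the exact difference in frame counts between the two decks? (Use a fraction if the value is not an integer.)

144 min = 8640 s.
A emits 24 × 8640 = 207360 frames; B emits 24000/1001 × 8640 = 207360000/1001.
Difference = 207360/1001 frames (≈ 207.1528); B is behind A.

207360/1001 frames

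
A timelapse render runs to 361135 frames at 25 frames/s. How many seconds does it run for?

Running time = 361135 / (25) = 14445.4 s.

14445.4 seconds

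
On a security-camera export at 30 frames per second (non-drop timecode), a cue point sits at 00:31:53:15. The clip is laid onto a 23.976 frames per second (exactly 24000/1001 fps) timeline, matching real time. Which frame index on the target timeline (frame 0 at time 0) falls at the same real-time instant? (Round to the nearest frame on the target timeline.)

frame 45878

Source frame index: (0×3600 + 31×60 + 53) × 30 + 15 = 57405.
Real time: 57405 / (30) = 3827/2 s.
Target frame: (3827/2) × (24000/1001) = 45924000/1001 ≈ 45878.122 → 45878.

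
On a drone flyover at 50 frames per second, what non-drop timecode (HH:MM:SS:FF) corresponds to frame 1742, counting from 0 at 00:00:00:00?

1742 ÷ 50 = 34 full seconds, remainder 42 frames.
34 s = 0 h 0 min 34 s.
Timecode: 00:00:34:42.

00:00:34:42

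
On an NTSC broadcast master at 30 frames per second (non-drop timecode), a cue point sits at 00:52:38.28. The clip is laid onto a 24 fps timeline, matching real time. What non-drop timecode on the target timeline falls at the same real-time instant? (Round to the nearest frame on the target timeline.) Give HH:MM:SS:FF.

Source frame index: (0×3600 + 52×60 + 38) × 30 + 28 = 94768.
Real time: 94768 / (30) = 47384/15 s.
Target frame: (47384/15) × (24) = 379072/5 ≈ 75814.400 → 75814.
At 24 labels/s: frame 75814 → 00:52:38:22.

00:52:38:22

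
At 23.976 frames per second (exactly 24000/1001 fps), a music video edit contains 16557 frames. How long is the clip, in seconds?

Running time = 16557 / (24000/1001) = 690.564875 s.

690.564875 seconds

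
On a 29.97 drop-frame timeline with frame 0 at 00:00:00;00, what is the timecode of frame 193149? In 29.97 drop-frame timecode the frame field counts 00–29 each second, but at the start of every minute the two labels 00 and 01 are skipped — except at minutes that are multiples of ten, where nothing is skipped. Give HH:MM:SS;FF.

Ten DF minutes hold 17982 frames, so frame 193149 lies in block 10 (frames 179820–197801) with 13329 frames into that block.
The block's first minute is 1800 frames and the rest 1798 each; 13329 frames reaches minute 7, so 10 × 18 + 7 × 2 = 194 labels have been skipped so far.
Adding those back, label number 193149 + 194 = 193343 at 30 labels/s is 6444 s + 23 f = 1 h 47 min 24 s frame 23, i.e. 01:47:24;23.

01:47:24;23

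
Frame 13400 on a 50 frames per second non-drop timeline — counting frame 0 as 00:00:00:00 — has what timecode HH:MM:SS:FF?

13400 ÷ 50 = 268 full seconds, remainder 0 frames.
268 s = 0 h 4 min 28 s.
Timecode: 00:04:28:00.

00:04:28:00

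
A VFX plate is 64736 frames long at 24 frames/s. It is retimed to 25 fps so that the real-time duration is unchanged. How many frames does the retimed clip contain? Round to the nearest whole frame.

67433 frames

Frames at target rate = 64736 × (25) / (24) = 202300/3 ≈ 67433.333.
Nearest whole frame: 67433.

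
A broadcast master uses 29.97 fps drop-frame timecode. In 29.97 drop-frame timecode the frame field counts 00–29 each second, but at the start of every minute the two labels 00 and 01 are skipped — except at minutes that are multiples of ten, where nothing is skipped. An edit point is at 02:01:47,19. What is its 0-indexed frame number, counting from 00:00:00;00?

219011

Complete 10-minute blocks: 12, each 17982 frames → 215784.
Remaining 1 whole minute in the current block: 1800 + 0 × 1798 = 1800 frames.
Within the current minute: 47 × 30 + 19 − 2 = 1427 (labels ;00/;01 skipped at this minute). Total = 215784 + 1800 + 1427 = 219011.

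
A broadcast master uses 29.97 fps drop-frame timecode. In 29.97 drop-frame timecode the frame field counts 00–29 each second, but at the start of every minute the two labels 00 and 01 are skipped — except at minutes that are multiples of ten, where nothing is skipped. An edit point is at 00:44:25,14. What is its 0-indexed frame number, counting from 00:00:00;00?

Complete 10-minute blocks: 4, each 17982 frames → 71928.
Remaining 4 whole minutes in the current block: 1800 + 3 × 1798 = 7194 frames.
Within the current minute: 25 × 30 + 14 − 2 = 762 (labels ;00/;01 skipped at this minute). Total = 71928 + 7194 + 762 = 79884.

79884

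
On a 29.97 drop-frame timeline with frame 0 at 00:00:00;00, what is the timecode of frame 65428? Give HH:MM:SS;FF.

Each 10-minute DF block holds 10 × 60 × 30 − 9 × 2 = 17982 frames. 65428 ÷ 17982 → 3 full blocks, remainder 11482.
Within the partial block the first minute is 1800 frames and each further minute 1798, so 6 further minute boundaries passed. Total skipped labels = 18 × 3 + 2 × 6 = 66.
Non-drop label index = 65428 + 66 = 65494; at 30 labels/s that is 00:36:23:04, i.e. DF 00:36:23;04.

00:36:23;04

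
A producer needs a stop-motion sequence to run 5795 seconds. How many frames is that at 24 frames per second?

Frames = 5795 × 24 = 139080.

139080 frames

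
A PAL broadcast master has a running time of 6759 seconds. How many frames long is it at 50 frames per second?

Frames = 6759 × 50 = 337950.

337950 frames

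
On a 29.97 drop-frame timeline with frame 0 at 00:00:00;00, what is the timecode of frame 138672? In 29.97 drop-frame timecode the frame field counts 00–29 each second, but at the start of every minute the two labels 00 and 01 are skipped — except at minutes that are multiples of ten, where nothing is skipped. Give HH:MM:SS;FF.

01:17:07;02

Ten DF minutes hold 17982 frames, so frame 138672 lies in block 7 (frames 125874–143855) with 12798 frames into that block.
The block's first minute is 1800 frames and the rest 1798 each; 12798 frames reaches minute 7, so 7 × 18 + 7 × 2 = 140 labels have been skipped so far.
Adding those back, label number 138672 + 140 = 138812 at 30 labels/s is 4627 s + 2 f = 1 h 17 min 7 s frame 2, i.e. 01:17:07;02.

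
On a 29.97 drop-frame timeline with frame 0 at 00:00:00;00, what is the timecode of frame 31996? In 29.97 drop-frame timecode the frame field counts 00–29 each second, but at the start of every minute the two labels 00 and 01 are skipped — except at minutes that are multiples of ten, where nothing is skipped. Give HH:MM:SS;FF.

00:17:47;18

Each 10-minute DF block holds 10 × 60 × 30 − 9 × 2 = 17982 frames. 31996 ÷ 17982 → 1 full block, remainder 14014.
Within the partial block the first minute is 1800 frames and each further minute 1798, so 7 further minute boundaries passed. Total skipped labels = 18 × 1 + 2 × 7 = 32.
Non-drop label index = 31996 + 32 = 32028; at 30 labels/s that is 00:17:47:18, i.e. DF 00:17:47;18.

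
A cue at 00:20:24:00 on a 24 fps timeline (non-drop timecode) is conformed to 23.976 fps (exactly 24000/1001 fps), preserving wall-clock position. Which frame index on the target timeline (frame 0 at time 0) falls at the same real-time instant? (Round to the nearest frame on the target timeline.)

frame 29347

Source frame index: (0×3600 + 20×60 + 24) × 24 + 0 = 29376.
Real time: 29376 / (24) = 1224 s.
Target frame: (1224) × (24000/1001) = 29376000/1001 ≈ 29346.653 → 29347.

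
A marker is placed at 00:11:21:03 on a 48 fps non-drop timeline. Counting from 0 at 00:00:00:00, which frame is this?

32691

Total seconds to the label: (0 × 3600 + 11 × 60 + 21) = 681.
Frame index = 681 × 48 + 3 = 32691.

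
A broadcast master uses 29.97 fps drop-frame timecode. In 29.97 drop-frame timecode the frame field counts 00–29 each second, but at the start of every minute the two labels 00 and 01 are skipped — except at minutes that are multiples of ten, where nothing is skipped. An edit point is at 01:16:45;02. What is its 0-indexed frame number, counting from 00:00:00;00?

Complete 10-minute blocks: 7, each 17982 frames → 125874.
Remaining 6 whole minutes in the current block: 1800 + 5 × 1798 = 10790 frames.
Within the current minute: 45 × 30 + 2 − 2 = 1350 (labels ;00/;01 skipped at this minute). Total = 125874 + 10790 + 1350 = 138014.

138014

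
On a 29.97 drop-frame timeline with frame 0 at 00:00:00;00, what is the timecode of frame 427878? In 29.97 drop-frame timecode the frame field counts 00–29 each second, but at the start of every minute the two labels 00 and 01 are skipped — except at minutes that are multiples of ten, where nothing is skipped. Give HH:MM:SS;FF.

Ten DF minutes hold 17982 frames, so frame 427878 lies in block 23 (frames 413586–431567) with 14292 frames into that block.
The block's first minute is 1800 frames and the rest 1798 each; 14292 frames reaches minute 7, so 23 × 18 + 7 × 2 = 428 labels have been skipped so far.
Adding those back, label number 427878 + 428 = 428306 at 30 labels/s is 14276 s + 26 f = 3 h 57 min 56 s frame 26, i.e. 03:57:56;26.

03:57:56;26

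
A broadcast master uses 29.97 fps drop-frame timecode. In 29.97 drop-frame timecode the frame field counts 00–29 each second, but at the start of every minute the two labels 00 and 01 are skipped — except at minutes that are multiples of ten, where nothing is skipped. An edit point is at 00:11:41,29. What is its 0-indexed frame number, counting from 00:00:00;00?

As if non-drop at 30 labels/s: (0 × 3600 + 11 × 60 + 41) × 30 + 29 = 21059.
Minute boundaries passed: 11; those not divisible by 10: 11 − 1 = 10; dropped labels = 2 × 10 = 20.
Actual frame index = 21059 − 20 = 21039.

21039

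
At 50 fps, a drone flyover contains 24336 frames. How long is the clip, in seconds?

486.72 seconds

Running time = 24336 / (50) = 486.72 s.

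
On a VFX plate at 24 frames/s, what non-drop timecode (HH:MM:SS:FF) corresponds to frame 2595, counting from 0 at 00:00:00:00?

2595 ÷ 24 = 108 full seconds, remainder 3 frames.
108 s = 0 h 1 min 48 s.
Timecode: 00:01:48:03.

00:01:48:03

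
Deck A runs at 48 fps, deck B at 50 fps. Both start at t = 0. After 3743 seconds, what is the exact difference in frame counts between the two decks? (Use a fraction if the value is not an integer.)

A emits 48 × 3743 = 179664 frames; B emits 50 × 3743 = 187150.
Difference = 7486 frames; B is ahead of A.

7486 frames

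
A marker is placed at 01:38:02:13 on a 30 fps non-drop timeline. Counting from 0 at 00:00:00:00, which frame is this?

Total seconds to the label: (1 × 3600 + 38 × 60 + 2) = 5882.
Frame index = 5882 × 30 + 13 = 176473.

frame 176473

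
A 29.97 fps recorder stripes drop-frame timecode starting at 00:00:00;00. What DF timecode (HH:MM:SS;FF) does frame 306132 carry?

Each 10-minute DF block holds 10 × 60 × 30 − 9 × 2 = 17982 frames. 306132 ÷ 17982 → 17 full blocks, remainder 438.
Within the partial block the first minute is 1800 frames and each further minute 1798, so 0 further minute boundaries passed. Total skipped labels = 18 × 17 + 2 × 0 = 306.
Non-drop label index = 306132 + 306 = 306438; at 30 labels/s that is 02:50:14:18, i.e. DF 02:50:14;18.

02:50:14;18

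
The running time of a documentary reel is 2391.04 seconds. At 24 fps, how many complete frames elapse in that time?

57384 frames

Frames = 2391.04 × 24 = 1434624/25 ≈ 57384.9600.
Complete frames: 57384.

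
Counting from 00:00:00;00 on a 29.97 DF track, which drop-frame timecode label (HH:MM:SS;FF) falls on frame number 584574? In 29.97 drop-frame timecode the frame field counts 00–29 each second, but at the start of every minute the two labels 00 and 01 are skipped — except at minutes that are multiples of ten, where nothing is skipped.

05:25:05;10

Each 10-minute DF block holds 10 × 60 × 30 − 9 × 2 = 17982 frames. 584574 ÷ 17982 → 32 full blocks, remainder 9150.
Within the partial block the first minute is 1800 frames and each further minute 1798, so 5 further minute boundaries passed. Total skipped labels = 18 × 32 + 2 × 5 = 586.
Non-drop label index = 584574 + 586 = 585160; at 30 labels/s that is 05:25:05:10, i.e. DF 05:25:05;10.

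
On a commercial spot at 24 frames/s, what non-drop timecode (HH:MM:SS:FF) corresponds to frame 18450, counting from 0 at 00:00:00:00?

18450 ÷ 24 = 768 full seconds, remainder 18 frames.
768 s = 0 h 12 min 48 s.
Timecode: 00:12:48:18.

00:12:48:18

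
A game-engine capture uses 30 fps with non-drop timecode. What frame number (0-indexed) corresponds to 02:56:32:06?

Total seconds to the label: (2 × 3600 + 56 × 60 + 32) = 10592.
Frame index = 10592 × 30 + 6 = 317766.

317766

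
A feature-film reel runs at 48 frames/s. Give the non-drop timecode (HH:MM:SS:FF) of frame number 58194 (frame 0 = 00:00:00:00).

00:20:12:18

58194 ÷ 48 = 1212 full seconds, remainder 18 frames.
1212 s = 0 h 20 min 12 s.
Timecode: 00:20:12:18.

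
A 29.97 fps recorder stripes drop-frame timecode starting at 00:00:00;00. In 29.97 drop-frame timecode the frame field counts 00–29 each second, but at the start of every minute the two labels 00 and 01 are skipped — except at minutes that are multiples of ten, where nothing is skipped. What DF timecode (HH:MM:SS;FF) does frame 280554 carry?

Each 10-minute DF block holds 10 × 60 × 30 − 9 × 2 = 17982 frames. 280554 ÷ 17982 → 15 full blocks, remainder 10824.
Within the partial block the first minute is 1800 frames and each further minute 1798, so 6 further minute boundaries passed. Total skipped labels = 18 × 15 + 2 × 6 = 282.
Non-drop label index = 280554 + 282 = 280836; at 30 labels/s that is 02:36:01:06, i.e. DF 02:36:01;06.

02:36:01;06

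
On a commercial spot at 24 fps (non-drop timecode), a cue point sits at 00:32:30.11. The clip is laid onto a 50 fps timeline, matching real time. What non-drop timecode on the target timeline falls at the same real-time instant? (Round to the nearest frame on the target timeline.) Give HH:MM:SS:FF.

00:32:30:23

Source frame index: (0×3600 + 32×60 + 30) × 24 + 11 = 46811.
Real time: 46811 / (24) = 46811/24 s.
Target frame: (46811/24) × (50) = 1170275/12 ≈ 97522.917 → 97523.
At 50 labels/s: frame 97523 → 00:32:30:23.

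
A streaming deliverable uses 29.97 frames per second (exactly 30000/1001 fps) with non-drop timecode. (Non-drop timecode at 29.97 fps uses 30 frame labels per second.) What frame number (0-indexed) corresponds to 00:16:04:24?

Total seconds to the label: (0 × 3600 + 16 × 60 + 4) = 964.
Frame index = 964 × 30 + 24 = 28944.

28944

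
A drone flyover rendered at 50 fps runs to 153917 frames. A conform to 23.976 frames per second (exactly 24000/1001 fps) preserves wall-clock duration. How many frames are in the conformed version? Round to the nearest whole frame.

Frames at target rate = 153917 × (24000/1001) / (50) = 73880160/1001 ≈ 73806.354.
Nearest whole frame: 73806.

73806 frames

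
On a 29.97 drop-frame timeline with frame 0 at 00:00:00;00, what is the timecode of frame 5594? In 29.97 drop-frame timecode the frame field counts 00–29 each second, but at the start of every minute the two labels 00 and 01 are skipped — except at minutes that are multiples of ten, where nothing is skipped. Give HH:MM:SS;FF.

00:03:06;20

Ten DF minutes hold 17982 frames, so frame 5594 lies in block 0 (frames 0–17981) with 5594 frames into that block.
The block's first minute is 1800 frames and the rest 1798 each; 5594 frames reaches minute 3, so 0 × 18 + 3 × 2 = 6 labels have been skipped so far.
Adding those back, label number 5594 + 6 = 5600 at 30 labels/s is 186 s + 20 f = 0 h 3 min 6 s frame 20, i.e. 00:03:06;20.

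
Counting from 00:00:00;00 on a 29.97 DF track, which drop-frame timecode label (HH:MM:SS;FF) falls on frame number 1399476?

Each 10-minute DF block holds 10 × 60 × 30 − 9 × 2 = 17982 frames. 1399476 ÷ 17982 → 77 full blocks, remainder 14862.
Within the partial block the first minute is 1800 frames and each further minute 1798, so 8 further minute boundaries passed. Total skipped labels = 18 × 77 + 2 × 8 = 1402.
Non-drop label index = 1399476 + 1402 = 1400878; at 30 labels/s that is 12:58:15:28, i.e. DF 12:58:15;28.

12:58:15;28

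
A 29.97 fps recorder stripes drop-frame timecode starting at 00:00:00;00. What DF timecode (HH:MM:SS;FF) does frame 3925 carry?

Ten DF minutes hold 17982 frames, so frame 3925 lies in block 0 (frames 0–17981) with 3925 frames into that block.
The block's first minute is 1800 frames and the rest 1798 each; 3925 frames reaches minute 2, so 0 × 18 + 2 × 2 = 4 labels have been skipped so far.
Adding those back, label number 3925 + 4 = 3929 at 30 labels/s is 130 s + 29 f = 0 h 2 min 10 s frame 29, i.e. 00:02:10;29.

00:02:10;29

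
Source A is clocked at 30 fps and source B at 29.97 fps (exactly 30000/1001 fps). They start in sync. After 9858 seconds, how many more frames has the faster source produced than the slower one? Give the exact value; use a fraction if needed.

A emits 30 × 9858 = 295740 frames; B emits 30000/1001 × 9858 = 295740000/1001.
Difference = 295740/1001 frames (≈ 295.4446); B is behind A.

295740/1001 frames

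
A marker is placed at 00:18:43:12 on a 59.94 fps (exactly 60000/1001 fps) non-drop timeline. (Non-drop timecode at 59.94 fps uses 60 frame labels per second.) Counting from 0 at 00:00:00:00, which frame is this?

67392

Total seconds to the label: (0 × 3600 + 18 × 60 + 43) = 1123.
Frame index = 1123 × 60 + 12 = 67392.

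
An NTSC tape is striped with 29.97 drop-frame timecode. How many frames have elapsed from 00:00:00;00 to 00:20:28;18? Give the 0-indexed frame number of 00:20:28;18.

36822

Complete 10-minute blocks: 2, each 17982 frames → 35964.
Remaining 0 whole minutes in the current block: 0 frames.
Within the current minute: 28 × 30 + 18 = 858. Total = 35964 + 0 + 858 = 36822.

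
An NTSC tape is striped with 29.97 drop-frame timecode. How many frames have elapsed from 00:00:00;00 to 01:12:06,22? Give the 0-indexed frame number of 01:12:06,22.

129672

Complete 10-minute blocks: 7, each 17982 frames → 125874.
Remaining 2 whole minutes in the current block: 1800 + 1 × 1798 = 3598 frames.
Within the current minute: 6 × 30 + 22 − 2 = 200 (labels ;00/;01 skipped at this minute). Total = 125874 + 3598 + 200 = 129672.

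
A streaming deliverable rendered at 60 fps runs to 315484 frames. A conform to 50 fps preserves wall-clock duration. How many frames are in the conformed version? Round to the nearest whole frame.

Frames at target rate = 315484 × (50) / (60) = 788710/3 ≈ 262903.333.
Nearest whole frame: 262903.

262903 frames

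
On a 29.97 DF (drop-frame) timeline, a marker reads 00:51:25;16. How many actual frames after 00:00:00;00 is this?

92474

As if non-drop at 30 labels/s: (0 × 3600 + 51 × 60 + 25) × 30 + 16 = 92566.
Minute boundaries passed: 51; those not divisible by 10: 51 − 5 = 46; dropped labels = 2 × 46 = 92.
Actual frame index = 92566 − 92 = 92474.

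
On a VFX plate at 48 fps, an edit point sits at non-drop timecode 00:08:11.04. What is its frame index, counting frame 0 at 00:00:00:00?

23572

Total seconds to the label: (0 × 3600 + 8 × 60 + 11) = 491.
Frame index = 491 × 48 + 4 = 23572.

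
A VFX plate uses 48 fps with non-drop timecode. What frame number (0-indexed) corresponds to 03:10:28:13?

548557

Total seconds to the label: (3 × 3600 + 10 × 60 + 28) = 11428.
Frame index = 11428 × 48 + 13 = 548557.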